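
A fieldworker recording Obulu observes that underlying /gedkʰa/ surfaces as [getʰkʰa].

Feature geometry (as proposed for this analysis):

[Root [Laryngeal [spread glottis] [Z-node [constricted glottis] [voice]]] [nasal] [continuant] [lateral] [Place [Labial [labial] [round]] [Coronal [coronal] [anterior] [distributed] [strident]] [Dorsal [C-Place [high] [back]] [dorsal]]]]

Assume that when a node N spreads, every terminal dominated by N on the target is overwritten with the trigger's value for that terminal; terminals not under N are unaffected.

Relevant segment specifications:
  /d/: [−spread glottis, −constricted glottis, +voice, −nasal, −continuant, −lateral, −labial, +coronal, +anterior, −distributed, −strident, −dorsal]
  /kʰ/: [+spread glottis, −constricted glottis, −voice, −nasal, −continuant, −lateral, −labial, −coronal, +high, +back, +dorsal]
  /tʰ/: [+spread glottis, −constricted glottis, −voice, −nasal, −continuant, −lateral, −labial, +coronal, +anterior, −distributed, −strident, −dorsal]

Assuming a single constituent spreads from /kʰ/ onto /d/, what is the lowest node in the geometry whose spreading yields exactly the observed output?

Laryngeal

Feature comparison: [voice], [spread glottis] differ between /d/ and [tʰ]; the remaining terminals match.
Tracing each changed feature up the tree, the paths first meet at Laryngeal; any lower node misses at least one of them.
If Laryngeal spreads, every terminal under it takes /kʰ/'s value, producing [tʰ] as observed.
[dorsal], [coronal] — on which /kʰ/ differs from /d/ — are unchanged, so Root cannot have spread; the constituent is no larger than Laryngeal.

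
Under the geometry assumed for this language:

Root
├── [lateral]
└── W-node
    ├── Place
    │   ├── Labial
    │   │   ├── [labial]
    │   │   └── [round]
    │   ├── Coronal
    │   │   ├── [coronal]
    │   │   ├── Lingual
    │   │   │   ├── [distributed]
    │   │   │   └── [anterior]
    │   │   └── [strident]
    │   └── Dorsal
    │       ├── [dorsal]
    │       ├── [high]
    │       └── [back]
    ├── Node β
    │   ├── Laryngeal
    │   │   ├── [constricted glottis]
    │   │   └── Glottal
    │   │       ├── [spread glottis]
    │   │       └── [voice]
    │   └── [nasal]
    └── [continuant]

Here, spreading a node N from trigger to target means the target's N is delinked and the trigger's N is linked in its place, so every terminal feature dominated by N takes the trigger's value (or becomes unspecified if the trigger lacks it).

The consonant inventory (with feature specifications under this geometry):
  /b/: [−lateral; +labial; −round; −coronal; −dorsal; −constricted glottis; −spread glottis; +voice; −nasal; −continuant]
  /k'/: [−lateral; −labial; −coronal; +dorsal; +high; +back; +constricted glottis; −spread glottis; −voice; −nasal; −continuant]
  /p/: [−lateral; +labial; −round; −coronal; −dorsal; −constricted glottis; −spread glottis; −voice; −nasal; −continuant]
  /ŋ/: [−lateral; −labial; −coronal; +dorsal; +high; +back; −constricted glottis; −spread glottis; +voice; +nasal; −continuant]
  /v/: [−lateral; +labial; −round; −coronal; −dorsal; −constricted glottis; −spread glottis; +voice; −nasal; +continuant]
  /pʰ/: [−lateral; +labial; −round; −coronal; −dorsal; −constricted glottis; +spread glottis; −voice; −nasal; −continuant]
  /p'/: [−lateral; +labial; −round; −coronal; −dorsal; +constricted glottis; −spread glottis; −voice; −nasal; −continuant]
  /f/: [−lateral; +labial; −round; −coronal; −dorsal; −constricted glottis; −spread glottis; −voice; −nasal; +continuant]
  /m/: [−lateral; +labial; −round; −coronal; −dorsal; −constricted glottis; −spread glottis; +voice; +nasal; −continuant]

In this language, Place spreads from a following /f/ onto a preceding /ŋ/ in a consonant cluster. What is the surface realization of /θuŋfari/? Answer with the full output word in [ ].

Place immediately or transitively dominates [labial], [round], [coronal], [distributed], [anterior], [strident], [dorsal], [high], [back].
The target acquires /f/'s values for everything under Place — [+labial], [−round], [−coronal], [−dorsal] — while keeping its own [lateral], [constricted glottis], [spread glottis], ….
The resulting bundle matches /m/ in the inventory; substituting it for /ŋ/ gives [θumfari].

[θumfari]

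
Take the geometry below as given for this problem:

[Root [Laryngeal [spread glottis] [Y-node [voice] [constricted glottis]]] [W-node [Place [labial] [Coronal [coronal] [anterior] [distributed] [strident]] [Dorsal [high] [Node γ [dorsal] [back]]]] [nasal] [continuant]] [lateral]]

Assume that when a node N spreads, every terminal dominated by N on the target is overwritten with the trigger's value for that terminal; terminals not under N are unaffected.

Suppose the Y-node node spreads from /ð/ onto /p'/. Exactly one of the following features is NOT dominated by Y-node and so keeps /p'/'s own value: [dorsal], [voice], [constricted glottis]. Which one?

The terminals dominated by Y-node are [voice], [constricted glottis].
Spreading Y-node replaces [voice], [constricted glottis] with the trigger's values, since each sits inside the Y-node constituent.
[dorsal] attaches under Node γ, not under Y-node, so /p'/ retains its own value for [dorsal].

[dorsal]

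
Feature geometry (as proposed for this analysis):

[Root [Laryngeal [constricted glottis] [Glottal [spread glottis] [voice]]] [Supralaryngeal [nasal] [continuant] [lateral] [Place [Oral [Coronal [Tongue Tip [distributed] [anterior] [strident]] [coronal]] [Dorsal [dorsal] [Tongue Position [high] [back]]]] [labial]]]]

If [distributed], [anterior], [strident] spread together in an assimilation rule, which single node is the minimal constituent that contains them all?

Tongue Tip

[distributed]: Root / Supralaryngeal / Place / Oral / Coronal / Tongue Tip / [distributed].
[anterior] lies under Tongue Tip (below Supralaryngeal).
[strident]: Root / Supralaryngeal / Place / Oral / Coronal / Tongue Tip / [strident].
Tongue Tip is the lowest common ancestor — every listed feature sits under it, and no single subconstituent of Tongue Tip covers them all.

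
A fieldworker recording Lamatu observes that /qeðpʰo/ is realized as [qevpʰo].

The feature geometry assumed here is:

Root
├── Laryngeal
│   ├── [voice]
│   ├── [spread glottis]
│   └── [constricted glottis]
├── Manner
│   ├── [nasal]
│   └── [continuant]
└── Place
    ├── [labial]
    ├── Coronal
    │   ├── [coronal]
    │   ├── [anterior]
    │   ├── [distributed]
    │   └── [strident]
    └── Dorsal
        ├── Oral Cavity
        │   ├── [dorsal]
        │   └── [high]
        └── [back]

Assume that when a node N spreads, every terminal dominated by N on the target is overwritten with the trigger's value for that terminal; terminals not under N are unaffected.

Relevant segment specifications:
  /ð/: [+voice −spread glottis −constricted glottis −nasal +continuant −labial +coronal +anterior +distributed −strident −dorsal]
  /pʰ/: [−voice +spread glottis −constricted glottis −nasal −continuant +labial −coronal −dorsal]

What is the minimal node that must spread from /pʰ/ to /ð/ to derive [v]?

Comparing /ð/ with its surface form [v], the features that change are [labial], [coronal], [anterior], [distributed], [strident].
These terminals are all dominated by Place, and no proper subconstituent of Place covers them all; Place is their lowest common ancestor.
Delinking /ð/'s Place and associating /pʰ/'s Place gives precisely the feature bundle of [v].
Since [spread glottis], [voice] are preserved even though /pʰ/ disagrees there, no node above Place spread.

Place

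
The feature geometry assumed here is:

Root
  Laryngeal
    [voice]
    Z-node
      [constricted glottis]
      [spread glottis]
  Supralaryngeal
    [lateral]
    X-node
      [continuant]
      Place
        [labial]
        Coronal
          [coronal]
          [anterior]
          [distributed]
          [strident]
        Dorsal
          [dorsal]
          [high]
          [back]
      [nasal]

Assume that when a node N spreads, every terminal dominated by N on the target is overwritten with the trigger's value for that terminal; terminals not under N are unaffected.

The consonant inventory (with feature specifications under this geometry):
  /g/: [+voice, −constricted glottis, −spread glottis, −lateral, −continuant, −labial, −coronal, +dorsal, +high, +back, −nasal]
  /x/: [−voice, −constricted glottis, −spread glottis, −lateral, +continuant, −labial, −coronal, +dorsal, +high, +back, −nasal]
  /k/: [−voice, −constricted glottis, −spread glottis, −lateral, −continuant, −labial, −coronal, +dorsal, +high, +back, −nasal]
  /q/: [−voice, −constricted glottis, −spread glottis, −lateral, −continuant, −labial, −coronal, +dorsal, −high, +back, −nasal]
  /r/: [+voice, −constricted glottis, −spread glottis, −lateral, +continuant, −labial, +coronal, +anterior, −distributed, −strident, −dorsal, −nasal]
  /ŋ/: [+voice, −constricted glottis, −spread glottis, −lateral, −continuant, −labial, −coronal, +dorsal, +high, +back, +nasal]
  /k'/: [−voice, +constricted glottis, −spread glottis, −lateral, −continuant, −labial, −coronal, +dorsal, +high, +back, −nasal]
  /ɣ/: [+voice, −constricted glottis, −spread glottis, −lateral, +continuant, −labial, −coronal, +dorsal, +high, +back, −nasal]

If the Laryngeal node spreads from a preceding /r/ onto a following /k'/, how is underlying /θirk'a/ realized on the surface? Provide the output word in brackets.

Laryngeal immediately or transitively dominates [voice], [constricted glottis], [spread glottis].
The target acquires /r/'s values for everything under Laryngeal — [+voice], [−constricted glottis], [−spread glottis] — while keeping its own [lateral], [continuant], [labial], ….
The resulting bundle matches /g/ in the inventory; substituting it for /k'/ gives [θirga].

[θirga]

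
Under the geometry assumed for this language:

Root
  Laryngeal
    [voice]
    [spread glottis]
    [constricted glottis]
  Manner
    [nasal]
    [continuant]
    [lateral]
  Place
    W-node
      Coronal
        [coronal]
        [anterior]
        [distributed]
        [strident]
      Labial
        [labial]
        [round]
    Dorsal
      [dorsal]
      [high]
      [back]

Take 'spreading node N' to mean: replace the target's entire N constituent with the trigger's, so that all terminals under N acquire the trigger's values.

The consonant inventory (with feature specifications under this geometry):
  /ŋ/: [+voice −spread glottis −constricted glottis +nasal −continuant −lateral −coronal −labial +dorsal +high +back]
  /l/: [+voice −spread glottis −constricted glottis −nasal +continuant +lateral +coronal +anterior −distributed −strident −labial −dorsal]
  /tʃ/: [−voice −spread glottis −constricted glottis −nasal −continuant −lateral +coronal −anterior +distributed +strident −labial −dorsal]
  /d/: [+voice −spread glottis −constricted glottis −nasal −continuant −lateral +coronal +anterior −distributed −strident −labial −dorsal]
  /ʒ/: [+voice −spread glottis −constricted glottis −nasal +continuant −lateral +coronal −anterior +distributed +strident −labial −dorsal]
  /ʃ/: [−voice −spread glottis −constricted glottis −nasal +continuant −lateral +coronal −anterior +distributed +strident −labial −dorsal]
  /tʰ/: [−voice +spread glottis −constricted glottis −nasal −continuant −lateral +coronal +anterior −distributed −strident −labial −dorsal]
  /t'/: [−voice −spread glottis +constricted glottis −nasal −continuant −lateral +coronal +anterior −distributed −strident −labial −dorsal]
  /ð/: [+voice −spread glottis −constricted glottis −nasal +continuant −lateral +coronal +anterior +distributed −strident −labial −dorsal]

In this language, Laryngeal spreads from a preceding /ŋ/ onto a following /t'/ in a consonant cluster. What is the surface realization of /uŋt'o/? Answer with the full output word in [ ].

The Laryngeal node dominates the terminals [voice], [spread glottis], [constricted glottis].
After delinking /t'/'s Laryngeal and linking /ŋ/'s, the affected terminals become [+voice], [−spread glottis], [−constricted glottis]; [nasal], [continuant], [lateral], … (outside Laryngeal) are retained from /t'/.
This feature bundle is that of [d], so /uŋt'o/ surfaces as [uŋdo].

[uŋdo]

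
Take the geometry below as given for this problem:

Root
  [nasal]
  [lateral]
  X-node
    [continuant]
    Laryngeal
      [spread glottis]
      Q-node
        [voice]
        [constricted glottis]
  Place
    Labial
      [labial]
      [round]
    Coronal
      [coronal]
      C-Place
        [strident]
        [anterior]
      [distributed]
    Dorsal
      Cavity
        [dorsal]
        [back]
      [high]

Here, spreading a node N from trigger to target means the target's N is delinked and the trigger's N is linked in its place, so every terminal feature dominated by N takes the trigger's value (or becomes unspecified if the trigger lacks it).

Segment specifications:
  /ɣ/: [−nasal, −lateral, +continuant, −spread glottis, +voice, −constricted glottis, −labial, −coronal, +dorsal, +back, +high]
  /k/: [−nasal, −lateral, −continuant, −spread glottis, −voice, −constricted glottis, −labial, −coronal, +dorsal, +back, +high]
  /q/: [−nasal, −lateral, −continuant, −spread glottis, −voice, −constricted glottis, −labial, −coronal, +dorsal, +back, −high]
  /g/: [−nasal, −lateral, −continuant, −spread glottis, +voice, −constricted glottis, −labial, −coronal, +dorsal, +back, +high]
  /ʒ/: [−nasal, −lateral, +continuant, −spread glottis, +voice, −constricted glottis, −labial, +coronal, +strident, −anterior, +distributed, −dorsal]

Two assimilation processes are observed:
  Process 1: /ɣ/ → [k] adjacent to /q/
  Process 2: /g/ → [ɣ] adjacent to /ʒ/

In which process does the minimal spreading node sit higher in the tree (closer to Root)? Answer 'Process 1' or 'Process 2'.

Process 1 alters [voice], [continuant]; the lowest common ancestor is X-node (depth 1 from Root).
Process 2 alters [continuant]; the lowest dominating node is [continuant] (depth 2 from Root).
X-node is closer to Root than [continuant], so Process 1 spreads the higher node.

Process 1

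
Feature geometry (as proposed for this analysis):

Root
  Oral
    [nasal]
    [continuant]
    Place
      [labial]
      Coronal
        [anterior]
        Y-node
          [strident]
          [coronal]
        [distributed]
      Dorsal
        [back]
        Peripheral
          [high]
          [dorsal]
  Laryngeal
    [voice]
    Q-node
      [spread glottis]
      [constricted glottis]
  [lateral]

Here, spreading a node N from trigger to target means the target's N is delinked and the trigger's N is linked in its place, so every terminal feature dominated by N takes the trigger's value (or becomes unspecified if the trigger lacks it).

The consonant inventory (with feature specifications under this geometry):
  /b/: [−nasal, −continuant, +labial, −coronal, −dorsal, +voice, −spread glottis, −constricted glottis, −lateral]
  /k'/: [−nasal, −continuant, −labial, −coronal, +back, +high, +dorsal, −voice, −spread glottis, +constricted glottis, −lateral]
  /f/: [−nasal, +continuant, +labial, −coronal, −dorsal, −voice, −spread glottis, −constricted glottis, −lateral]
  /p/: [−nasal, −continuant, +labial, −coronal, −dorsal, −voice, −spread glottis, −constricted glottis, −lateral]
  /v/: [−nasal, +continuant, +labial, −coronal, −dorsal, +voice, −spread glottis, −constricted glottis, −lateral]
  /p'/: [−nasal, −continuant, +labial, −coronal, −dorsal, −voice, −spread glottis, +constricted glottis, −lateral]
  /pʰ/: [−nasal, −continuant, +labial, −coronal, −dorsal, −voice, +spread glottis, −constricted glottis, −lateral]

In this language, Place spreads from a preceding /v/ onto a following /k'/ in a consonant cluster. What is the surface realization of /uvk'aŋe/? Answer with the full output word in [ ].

Place immediately or transitively dominates [labial], [anterior], [strident], [coronal], [distributed], [back], [high], [dorsal].
After delinking /k'/'s Place and linking /v/'s, the affected terminals become [+labial], [−coronal], [−dorsal]; [nasal], [continuant], [voice], … (outside Place) are retained from /k'/.
Among the inventory, only /p'/ has exactly this specification, giving the surface form [uvp'aŋe].

[uvp'aŋe]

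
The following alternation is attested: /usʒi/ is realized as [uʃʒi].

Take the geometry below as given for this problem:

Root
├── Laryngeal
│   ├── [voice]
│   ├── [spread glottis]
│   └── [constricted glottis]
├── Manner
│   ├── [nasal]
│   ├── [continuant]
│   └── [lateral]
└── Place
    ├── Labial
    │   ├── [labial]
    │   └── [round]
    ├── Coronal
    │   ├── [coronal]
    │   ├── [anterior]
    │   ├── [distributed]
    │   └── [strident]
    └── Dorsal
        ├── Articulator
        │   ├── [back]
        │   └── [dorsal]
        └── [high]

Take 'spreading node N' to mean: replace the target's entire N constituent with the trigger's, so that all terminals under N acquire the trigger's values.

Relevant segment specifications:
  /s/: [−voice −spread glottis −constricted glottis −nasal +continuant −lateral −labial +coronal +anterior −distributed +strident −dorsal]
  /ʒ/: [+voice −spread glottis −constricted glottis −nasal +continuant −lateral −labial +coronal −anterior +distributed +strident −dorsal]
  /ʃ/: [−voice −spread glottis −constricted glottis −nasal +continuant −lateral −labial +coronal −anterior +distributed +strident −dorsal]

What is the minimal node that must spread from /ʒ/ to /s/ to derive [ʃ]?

Coronal

Comparing /s/ with its surface form [ʃ], the features that change are [anterior], [distributed].
These terminals are all dominated by Coronal, and no proper subconstituent of Coronal covers them all; Coronal is their lowest common ancestor.
Spreading Coronal from /ʒ/ overwrites each of those terminals with /ʒ/'s values, yielding exactly [ʃ].
[voice] stays as in /s/ although /ʒ/ differs there, so no node dominating it spread; among the remaining candidates Coronal is the lowest that derives the output.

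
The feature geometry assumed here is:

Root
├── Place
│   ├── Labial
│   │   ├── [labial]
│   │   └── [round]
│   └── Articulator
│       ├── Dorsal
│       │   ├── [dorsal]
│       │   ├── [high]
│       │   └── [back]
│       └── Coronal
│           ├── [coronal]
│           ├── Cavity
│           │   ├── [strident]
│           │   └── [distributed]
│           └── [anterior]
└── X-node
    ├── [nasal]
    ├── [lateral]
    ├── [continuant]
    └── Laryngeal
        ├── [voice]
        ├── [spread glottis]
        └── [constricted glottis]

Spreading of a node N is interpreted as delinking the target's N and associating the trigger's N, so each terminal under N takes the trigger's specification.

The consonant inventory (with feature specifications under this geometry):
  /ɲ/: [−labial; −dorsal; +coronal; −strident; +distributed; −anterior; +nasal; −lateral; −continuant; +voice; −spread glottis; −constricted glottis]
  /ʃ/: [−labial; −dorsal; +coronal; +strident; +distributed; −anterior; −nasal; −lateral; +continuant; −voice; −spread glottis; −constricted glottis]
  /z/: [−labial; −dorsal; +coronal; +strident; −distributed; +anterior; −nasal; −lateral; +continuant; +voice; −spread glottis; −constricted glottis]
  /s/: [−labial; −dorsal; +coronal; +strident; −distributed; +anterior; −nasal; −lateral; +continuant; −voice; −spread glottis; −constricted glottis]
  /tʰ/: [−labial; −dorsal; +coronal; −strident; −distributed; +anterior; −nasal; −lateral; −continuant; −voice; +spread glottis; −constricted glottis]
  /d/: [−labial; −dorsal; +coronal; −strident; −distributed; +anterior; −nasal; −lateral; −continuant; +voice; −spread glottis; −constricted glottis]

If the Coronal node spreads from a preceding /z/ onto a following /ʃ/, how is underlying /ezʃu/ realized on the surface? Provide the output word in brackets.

[ezsu]

The Coronal node dominates the terminals [coronal], [strident], [distributed], [anterior].
The target acquires /z/'s values for everything under Coronal — [+coronal], [+strident], [−distributed], [+anterior] — while keeping its own [labial], [dorsal], [nasal], ….
The resulting bundle matches /s/ in the inventory; substituting it for /ʃ/ gives [ezsu].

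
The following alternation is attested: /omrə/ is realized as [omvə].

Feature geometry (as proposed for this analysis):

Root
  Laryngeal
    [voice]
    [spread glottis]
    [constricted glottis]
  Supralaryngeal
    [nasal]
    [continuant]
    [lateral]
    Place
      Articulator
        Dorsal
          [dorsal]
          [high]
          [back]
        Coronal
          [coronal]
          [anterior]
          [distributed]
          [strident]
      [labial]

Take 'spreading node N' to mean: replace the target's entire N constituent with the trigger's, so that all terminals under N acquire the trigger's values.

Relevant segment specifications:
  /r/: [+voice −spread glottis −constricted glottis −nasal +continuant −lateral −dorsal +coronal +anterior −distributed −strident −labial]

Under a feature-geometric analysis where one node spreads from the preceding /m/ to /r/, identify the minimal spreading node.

Place

The alternation /r/ → [v] changes [labial], [coronal], [anterior], [distributed], [strident] and nothing else.
These terminals are all dominated by Place, and no proper subconstituent of Place covers them all; Place is their lowest common ancestor.
If Place spreads, every terminal under it takes /m/'s value, producing [v] as observed.
Since [nasal], [continuant] are preserved even though /m/ disagrees there, no node above Place spread.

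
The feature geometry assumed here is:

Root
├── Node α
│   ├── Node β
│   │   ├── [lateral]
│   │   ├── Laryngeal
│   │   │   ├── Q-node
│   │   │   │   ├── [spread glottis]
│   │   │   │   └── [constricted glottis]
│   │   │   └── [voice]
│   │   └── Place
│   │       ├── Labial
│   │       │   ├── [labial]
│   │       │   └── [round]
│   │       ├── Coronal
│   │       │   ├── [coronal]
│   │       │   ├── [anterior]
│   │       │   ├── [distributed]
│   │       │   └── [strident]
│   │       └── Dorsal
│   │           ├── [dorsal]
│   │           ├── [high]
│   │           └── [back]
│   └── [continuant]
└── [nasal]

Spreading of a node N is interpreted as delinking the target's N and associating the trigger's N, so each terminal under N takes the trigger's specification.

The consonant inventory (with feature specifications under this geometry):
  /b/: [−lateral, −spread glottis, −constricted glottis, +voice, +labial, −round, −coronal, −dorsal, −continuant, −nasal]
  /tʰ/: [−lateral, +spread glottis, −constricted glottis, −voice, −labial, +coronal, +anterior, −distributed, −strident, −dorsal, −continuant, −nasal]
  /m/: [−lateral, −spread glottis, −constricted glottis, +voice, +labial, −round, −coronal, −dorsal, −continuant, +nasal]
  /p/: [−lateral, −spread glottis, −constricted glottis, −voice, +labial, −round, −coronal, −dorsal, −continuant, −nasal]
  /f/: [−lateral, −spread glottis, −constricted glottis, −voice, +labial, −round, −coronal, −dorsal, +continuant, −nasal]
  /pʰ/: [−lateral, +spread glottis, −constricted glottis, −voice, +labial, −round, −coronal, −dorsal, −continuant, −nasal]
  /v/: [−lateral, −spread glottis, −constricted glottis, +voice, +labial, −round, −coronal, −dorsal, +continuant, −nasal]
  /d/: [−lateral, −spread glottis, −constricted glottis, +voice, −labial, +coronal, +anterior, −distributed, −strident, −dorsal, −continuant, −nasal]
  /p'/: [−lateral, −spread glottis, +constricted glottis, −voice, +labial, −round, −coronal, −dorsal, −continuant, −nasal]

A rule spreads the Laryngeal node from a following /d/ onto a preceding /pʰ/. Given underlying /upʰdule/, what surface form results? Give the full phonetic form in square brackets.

Terminals under Laryngeal in this geometry: [spread glottis], [constricted glottis], [voice].
The target acquires /d/'s values for everything under Laryngeal — [−spread glottis], [−constricted glottis], [+voice] — while keeping its own [lateral], [labial], [round], ….
Among the inventory, only /b/ has exactly this specification, giving the surface form [ubdule].

[ubdule]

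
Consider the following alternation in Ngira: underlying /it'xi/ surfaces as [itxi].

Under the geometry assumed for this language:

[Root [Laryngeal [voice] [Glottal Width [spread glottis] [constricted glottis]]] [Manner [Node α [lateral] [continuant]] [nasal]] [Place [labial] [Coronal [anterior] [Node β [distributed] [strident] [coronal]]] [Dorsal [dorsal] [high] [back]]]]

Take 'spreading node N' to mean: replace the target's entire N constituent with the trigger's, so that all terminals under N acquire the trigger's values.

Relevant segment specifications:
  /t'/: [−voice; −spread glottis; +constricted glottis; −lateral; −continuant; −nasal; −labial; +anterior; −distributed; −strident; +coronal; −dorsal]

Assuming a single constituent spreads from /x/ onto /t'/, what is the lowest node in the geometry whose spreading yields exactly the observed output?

[constricted glottis]

Feature comparison: [constricted glottis] differs between /t'/ and [t]; the remaining terminals match.
Since just one terminal is affected and it takes /x/'s value, spreading the terminal [constricted glottis] alone is sufficient and minimal.
Features on which the two segments disagree outside [constricted glottis], such as [coronal], [continuant], are unchanged — nothing dominating them spread, and [constricted glottis] is the minimal sufficient constituent.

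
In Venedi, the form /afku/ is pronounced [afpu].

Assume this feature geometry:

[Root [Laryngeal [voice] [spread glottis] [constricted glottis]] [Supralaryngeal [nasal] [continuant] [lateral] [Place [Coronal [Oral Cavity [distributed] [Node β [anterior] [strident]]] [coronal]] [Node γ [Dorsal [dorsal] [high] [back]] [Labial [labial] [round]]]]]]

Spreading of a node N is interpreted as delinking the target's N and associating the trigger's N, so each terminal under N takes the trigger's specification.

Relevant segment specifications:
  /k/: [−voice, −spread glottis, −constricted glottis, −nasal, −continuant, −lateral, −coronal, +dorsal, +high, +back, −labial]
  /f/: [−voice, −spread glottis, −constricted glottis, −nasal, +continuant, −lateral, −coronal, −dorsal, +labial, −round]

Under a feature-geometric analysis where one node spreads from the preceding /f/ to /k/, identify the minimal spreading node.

Node γ

The alternation /k/ → [p] changes [labial], [round], [dorsal], [high], [back] and nothing else.
These terminals are all dominated by Node γ, and no proper subconstituent of Node γ covers them all; Node γ is their lowest common ancestor.
Spreading Node γ from /f/ overwrites each of those terminals with /f/'s values, yielding exactly [p].
[continuant] stays as in /k/ although /f/ differs there, so no node dominating it spread; among the remaining candidates Node γ is the lowest that derives the output.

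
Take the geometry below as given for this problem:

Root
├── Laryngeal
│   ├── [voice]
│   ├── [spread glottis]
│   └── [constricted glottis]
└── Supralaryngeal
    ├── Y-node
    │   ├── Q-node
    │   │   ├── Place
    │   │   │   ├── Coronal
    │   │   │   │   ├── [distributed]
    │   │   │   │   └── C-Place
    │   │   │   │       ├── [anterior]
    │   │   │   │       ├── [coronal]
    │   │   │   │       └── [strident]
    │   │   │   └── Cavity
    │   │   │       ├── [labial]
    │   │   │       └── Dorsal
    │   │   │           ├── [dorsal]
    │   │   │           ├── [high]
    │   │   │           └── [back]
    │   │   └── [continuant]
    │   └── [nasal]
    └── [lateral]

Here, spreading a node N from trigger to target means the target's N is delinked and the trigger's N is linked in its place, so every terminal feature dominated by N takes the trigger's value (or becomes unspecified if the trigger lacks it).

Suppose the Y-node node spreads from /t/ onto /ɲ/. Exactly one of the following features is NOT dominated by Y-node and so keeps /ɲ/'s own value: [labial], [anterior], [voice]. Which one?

[voice]

The terminals dominated by Y-node are [distributed], [anterior], [coronal], [strident], [labial], [dorsal], [high], [back], [continuant], [nasal].
Of the listed options, [labial], [anterior] are among these and would be overwritten by spreading Y-node.
But [voice] is a dependent of Laryngeal, outside Y-node; it is therefore untouched by the spreading.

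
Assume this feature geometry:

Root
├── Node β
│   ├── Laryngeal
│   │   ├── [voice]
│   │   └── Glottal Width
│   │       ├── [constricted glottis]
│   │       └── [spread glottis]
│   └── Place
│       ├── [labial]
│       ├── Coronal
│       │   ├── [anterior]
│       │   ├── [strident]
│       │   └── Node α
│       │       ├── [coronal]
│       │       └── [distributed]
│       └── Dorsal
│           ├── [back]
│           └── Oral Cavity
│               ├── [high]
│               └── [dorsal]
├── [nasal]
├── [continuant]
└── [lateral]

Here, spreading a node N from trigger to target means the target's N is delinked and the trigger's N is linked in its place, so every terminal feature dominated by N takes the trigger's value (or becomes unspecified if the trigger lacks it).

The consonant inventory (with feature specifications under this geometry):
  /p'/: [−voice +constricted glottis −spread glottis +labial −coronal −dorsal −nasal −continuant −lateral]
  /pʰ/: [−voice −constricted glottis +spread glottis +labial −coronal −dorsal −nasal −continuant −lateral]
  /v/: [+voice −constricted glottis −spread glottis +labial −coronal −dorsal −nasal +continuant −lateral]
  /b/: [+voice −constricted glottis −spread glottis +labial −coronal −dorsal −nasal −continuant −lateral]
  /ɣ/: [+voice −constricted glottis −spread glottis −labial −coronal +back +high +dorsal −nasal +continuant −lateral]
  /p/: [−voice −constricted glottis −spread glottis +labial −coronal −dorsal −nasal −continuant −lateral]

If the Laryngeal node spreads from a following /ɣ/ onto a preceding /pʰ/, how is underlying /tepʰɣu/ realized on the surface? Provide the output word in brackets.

Laryngeal immediately or transitively dominates [voice], [constricted glottis], [spread glottis].
Spreading Laryngeal from /ɣ/ onto /pʰ/ replaces those values with /ɣ/'s: [+voice], [−constricted glottis], [−spread glottis]. Features outside Laryngeal ([labial], [coronal], [dorsal], …) stay as in /pʰ/.
Among the inventory, only /b/ has exactly this specification, giving the surface form [tebɣu].

[tebɣu]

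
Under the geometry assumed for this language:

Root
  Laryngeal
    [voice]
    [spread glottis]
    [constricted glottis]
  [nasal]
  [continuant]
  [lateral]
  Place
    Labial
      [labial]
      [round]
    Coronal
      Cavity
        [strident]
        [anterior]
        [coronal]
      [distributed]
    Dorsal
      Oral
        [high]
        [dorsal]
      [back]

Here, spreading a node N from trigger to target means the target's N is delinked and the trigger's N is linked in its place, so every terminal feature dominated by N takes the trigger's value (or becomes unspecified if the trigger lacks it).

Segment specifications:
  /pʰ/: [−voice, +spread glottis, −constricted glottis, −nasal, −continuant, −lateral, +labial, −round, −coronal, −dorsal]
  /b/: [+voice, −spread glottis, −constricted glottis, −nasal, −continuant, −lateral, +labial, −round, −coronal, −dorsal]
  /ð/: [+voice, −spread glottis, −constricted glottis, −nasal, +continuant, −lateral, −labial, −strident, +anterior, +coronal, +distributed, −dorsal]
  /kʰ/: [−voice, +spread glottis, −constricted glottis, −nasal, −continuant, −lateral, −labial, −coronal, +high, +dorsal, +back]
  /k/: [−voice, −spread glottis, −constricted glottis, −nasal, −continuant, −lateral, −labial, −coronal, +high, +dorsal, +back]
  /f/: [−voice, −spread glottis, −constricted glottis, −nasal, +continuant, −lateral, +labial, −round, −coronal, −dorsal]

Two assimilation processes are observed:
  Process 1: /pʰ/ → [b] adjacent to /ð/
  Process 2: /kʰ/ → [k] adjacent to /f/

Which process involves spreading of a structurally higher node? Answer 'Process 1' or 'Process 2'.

In Process 1, [voice], [spread glottis] change, so the minimal spreading node is Laryngeal at depth 1.
Process 2 alters [spread glottis]; the lowest dominating node is [spread glottis] (depth 2 from Root).
Laryngeal is closer to Root than [spread glottis], so Process 1 spreads the higher node.

Process 1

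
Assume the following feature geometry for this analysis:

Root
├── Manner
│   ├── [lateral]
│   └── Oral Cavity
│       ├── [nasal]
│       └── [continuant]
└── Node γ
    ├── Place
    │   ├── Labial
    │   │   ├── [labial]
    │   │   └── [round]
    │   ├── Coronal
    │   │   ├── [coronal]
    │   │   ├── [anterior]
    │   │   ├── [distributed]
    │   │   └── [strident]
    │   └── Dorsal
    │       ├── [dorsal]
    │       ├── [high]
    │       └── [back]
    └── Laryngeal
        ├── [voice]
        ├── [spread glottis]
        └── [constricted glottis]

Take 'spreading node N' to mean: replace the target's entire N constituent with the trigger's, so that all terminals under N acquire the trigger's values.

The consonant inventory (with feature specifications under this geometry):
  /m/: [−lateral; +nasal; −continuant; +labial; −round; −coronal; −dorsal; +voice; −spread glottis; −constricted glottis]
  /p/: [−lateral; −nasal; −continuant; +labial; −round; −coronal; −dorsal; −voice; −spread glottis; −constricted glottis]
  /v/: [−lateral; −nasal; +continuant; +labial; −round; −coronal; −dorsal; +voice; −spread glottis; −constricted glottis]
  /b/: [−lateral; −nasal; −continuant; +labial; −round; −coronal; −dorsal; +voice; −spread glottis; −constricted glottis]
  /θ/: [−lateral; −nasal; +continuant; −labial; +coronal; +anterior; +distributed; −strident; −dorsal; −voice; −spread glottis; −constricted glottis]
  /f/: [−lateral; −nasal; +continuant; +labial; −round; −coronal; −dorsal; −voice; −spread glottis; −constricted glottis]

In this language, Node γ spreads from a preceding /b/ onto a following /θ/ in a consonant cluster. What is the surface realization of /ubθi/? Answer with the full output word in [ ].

[ubvi]

Node γ immediately or transitively dominates [labial], [round], [coronal], [anterior], [distributed], [strident], [dorsal], [high], [back], [voice], [spread glottis], [constricted glottis].
Spreading Node γ from /b/ onto /θ/ replaces those values with /b/'s: [+labial], [−round], [−coronal], [−dorsal], [+voice], [−spread glottis], [−constricted glottis]. Features outside Node γ ([lateral], [nasal], [continuant]) stay as in /θ/.
Among the inventory, only /v/ has exactly this specification, giving the surface form [ubvi].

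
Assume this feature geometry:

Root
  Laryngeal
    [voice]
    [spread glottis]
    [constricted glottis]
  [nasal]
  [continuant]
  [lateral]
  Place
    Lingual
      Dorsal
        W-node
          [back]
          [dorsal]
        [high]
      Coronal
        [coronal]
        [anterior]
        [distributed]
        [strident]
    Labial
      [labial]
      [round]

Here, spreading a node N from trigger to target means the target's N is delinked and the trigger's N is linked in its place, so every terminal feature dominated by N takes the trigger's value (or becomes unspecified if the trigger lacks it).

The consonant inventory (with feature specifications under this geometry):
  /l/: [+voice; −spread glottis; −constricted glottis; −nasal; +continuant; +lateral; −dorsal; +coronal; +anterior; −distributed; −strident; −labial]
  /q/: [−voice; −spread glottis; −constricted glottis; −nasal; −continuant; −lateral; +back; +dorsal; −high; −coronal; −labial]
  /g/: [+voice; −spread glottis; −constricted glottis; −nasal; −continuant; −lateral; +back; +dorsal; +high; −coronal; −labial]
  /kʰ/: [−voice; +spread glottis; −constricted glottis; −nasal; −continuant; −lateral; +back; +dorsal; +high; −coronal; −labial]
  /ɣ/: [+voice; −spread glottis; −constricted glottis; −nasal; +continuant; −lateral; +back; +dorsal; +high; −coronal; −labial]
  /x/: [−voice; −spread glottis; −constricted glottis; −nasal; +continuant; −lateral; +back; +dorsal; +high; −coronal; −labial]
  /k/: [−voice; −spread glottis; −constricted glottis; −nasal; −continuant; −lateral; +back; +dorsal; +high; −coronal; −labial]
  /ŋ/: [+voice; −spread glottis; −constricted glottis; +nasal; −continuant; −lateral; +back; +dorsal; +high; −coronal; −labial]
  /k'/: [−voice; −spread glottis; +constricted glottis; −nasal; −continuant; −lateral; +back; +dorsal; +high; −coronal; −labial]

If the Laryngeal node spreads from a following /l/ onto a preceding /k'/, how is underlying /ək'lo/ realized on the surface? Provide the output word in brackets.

[əglo]

Laryngeal immediately or transitively dominates [voice], [spread glottis], [constricted glottis].
Spreading Laryngeal from /l/ onto /k'/ replaces those values with /l/'s: [+voice], [−spread glottis], [−constricted glottis]. Features outside Laryngeal ([nasal], [continuant], [lateral], …) stay as in /k'/.
This feature bundle is that of [g], so /ək'lo/ surfaces as [əglo].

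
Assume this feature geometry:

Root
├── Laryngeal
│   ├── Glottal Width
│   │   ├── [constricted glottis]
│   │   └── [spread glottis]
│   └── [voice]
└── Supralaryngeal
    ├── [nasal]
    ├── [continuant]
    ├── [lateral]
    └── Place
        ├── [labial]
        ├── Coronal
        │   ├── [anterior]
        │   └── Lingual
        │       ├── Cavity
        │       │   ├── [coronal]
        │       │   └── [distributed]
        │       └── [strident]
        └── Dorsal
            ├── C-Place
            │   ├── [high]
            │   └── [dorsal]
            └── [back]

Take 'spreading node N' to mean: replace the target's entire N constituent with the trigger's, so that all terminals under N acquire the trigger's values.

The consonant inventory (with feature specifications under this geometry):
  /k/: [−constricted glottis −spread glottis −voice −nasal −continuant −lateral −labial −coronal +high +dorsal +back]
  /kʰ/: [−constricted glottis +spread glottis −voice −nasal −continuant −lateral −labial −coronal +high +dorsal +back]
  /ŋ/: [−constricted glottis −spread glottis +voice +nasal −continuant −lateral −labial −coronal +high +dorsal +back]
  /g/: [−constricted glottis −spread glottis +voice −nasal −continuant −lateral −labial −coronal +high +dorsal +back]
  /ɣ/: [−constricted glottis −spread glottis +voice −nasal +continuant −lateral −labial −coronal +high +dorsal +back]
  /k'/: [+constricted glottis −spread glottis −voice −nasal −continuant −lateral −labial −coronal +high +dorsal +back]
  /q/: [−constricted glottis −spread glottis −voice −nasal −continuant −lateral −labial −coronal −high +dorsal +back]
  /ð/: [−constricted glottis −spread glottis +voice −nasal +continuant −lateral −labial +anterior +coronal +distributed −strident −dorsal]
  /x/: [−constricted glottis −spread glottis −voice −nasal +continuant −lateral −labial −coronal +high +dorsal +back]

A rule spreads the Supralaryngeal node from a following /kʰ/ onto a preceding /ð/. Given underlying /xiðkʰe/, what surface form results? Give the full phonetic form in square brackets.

Terminals under Supralaryngeal in this geometry: [nasal], [continuant], [lateral], [labial], [anterior], [coronal], [distributed], [strident], [high], [dorsal], [back].
After delinking /ð/'s Supralaryngeal and linking /kʰ/'s, the affected terminals become [−nasal], [−continuant], [−lateral], [−labial], [−coronal], [+high], [+dorsal], [+back]; [constricted glottis], [spread glottis], [voice] (outside Supralaryngeal) are retained from /ð/.
Among the inventory, only /g/ has exactly this specification, giving the surface form [xigkʰe].

[xigkʰe]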